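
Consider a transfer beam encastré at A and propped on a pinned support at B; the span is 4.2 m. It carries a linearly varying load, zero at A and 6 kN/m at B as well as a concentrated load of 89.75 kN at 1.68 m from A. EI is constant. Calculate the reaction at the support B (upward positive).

Take the reaction at B as the redundant and release it; the primary structure is a cantilever fixed at A.
Downward deflection at the released point B due to the loads:
  triangular load, peak 6 at the free end: 11w₀L⁴/(120EI) = 171.1/EI
  point load 89.75 at a = 1.68: Pa²(3L − a)/(6EI) = 461/EI
  δ_0 = 632.2/EI
Flexibility coefficient — unit upward force at B: δ_{BB} = L³/(3EI) = 24.7/EI.
Compatibility at B: δ_0 − R_B·δ_{BB} = 0, so R_B = 632.2/24.7 = 25.6 kN.

R_B = 25.6 kN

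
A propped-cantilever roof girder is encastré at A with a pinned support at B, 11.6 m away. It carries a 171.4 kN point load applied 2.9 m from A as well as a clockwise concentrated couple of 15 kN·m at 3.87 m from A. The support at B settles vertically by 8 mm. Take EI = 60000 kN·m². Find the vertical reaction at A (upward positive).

Release the roller at B. Primary structure: cantilever fixed at A.
Downward deflection at the released point B due to the loads:
  point load 171.4 at a = 2.9: Pa²(3L − a)/(6EI) = 7664/EI
  clockwise couple 15 at a = 3.87: M₀a(2L − a)/(2EI) = 561.1/EI
  δ_0 = 8225/EI
Tip deflection under a unit load at B: L³/(3EI) = 520.3/EI.
With EI = 60000 kN·m²: δ_0 = 0.13708 m and δ_{BB} = 0.008672 m/kN.
Compatibility — the beam at B must follow the support down by 0.008 m: δ_0 − R_B·δ_{BB} = 0.008, so R_B = (0.13708 − 0.008)/0.008672 = 14.89 kN.
Vertical equilibrium: R_A = ΣP − R_B = 171.4 − 14.89 = 156.5 kN.

R_A = 156.5 kN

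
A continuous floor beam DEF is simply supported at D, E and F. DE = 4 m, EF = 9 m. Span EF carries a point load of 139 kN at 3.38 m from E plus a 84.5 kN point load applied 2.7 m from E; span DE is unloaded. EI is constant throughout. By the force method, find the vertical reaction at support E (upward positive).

R_E = 239.5 kN

Take M_E as the redundant. Released structure: two simple spans DE and EF with a hinge at E.
Rotations at E on the released spans (each span's end-slope, ×1/EI):
  span EF: point load 139 at a = 3.38: Pab(L + b)/(6LEI) = 714.9/EI
  span EF: point load 84.5 at a = 2.7: Pab(L + b)/(6LEI) = 407.2/EI
  relative rotation θ_0 = (0 + 1122)/EI = 1122/EI
A unit hogging moment at E produces rotation L₁/(3EI) + L₂/(3EI) = 4.333/EI.
Compatibility: M_E·(L₁+L₂)/(3EI) = θ_0, giving M_E = 258.9 kN·m (hogging).
Span DE, ΣM about D with M_E applied at E: R_E^{DE}·4 = 0 + 258.9, so R_E^{DE} = 64.74 kN and R_D = 0 − 64.74 = -64.74 kN.
Span EF, ΣM about F: R_E^{EF}·9 = 1314 + 258.9, so R_E^{EF} = 174.7 kN and R_F = 223.5 − 174.7 = 48.78 kN.
R_E = 64.74 + 174.7 = 239.5 kN.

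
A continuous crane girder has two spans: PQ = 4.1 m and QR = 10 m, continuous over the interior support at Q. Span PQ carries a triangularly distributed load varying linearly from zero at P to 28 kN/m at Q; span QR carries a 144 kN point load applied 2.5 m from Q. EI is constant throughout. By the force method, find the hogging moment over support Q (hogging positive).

M_Q = 176.7 kN·m

Release continuity at Q by inserting a hinge; the redundant is the internal moment M_Q. The primary structure is two simply-supported spans PQ and QR.
Discontinuity in slope at Q on the released structure — sum the simple-span end rotations:
  span PQ: triangular load, peak 28: w₀L³/(45EI) = 42.88/EI
  span QR: point load 144 at a = 2.5: Pab(L + b)/(6LEI) = 787.5/EI
  relative rotation θ_0 = (42.88 + 787.5)/EI = 830.4/EI
A unit hogging moment at Q produces rotation L₁/(3EI) + L₂/(3EI) = 4.7/EI.
Slope continuity at Q: θ_0 = M_Q·4.7/EI, so M_Q = 830.4/4.7 = 176.7 kN·m (hogging).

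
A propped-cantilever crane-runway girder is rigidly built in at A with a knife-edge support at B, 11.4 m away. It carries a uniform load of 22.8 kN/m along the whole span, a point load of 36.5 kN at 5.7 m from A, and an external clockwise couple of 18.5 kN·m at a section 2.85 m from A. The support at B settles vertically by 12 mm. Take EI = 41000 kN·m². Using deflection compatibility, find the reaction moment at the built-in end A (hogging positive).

M_A = 466.1 kN·m

Choose R_B as the redundant. The primary structure is the cantilever fixed at A.
Downward deflection at the released point B due to the loads:
  UDL 22.8: wL⁴/(8EI) = 48135/EI
  point load 36.5 at a = 5.7: Pa²(3L − a)/(6EI) = 5633/EI
  clockwise couple 18.5 at a = 2.85: M₀a(2L − a)/(2EI) = 525.9/EI
  δ_0 = 54294/EI
Flexibility coefficient — unit upward force at B: δ_{BB} = L³/(3EI) = 493.8/EI.
With EI = 41000 kN·m²: δ_0 = 1.3243 m and δ_{BB} = 0.012045 m/kN.
Compatibility — the beam at B must follow the support down by 0.012 m: δ_0 − R_B·δ_{BB} = 0.012, so R_B = (1.3243 − 0.012)/0.012045 = 108.9 kN.
Moment equilibrium about A: M_A = Σ(load moments about A) − R_B·L = 1708 − 108.9×11.4 = 466.1 kN·m.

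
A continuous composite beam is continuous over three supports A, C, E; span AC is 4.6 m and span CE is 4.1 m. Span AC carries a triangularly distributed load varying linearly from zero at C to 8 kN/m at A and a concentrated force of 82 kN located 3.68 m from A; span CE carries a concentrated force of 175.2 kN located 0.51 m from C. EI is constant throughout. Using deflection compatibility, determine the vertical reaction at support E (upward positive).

R_E = 5.082 kN

Take M_C as the redundant. Released structure: two simple spans AC and CE with a hinge at C.
End slopes at the hinge C, treating each span as simply supported:
  span AC: triangular load, peak 8: 7w₀L³/(360EI) = 15.14/EI
  span AC: point load 82 at a = 3.68: Pab(L + a)/(6LEI) = 83.29/EI
  span CE: point load 175.2 at a = 0.51: Pab(L + b)/(6LEI) = 100.3/EI
  relative rotation θ_0 = (98.43 + 100.3)/EI = 198.7/EI
A unit hogging moment at C produces rotation L₁/(3EI) + L₂/(3EI) = 2.9/EI.
Compatibility: M_C·(L₁+L₂)/(3EI) = θ_0, giving M_C = 68.52 kN·m (hogging).
Span CE, ΣM about E: R_C^{CE}·4.1 = 629 + 68.52, so R_C^{CE} = 170.1 kN and R_E = 175.2 − 170.1 = 5.082 kN.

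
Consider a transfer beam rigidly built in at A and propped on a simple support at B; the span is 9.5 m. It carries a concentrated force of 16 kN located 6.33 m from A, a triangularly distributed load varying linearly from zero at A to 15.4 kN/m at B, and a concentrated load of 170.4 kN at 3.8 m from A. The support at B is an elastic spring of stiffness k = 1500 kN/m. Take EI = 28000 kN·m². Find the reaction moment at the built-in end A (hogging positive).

Remove the prop at B; the released (primary) structure is a cantilever built in at A.
Deflection at B on the released cantilever, summing each load's contribution:
  point load 16 at a = 6.33: Pa²(3L − a)/(6EI) = 2369/EI
  triangular load, peak 15.4 at the free end: 11w₀L⁴/(120EI) = 11498/EI
  point load 170.4 at a = 3.8: Pa²(3L − a)/(6EI) = 10129/EI
  δ_0 = 23996/EI
Flexibility coefficient — unit upward force at B: δ_{BB} = L³/(3EI) = 285.8/EI.
With EI = 28000 kN·m²: δ_0 = 0.85701 m and δ_{BB} = 0.010207 m/kN.
Compatibility — the spring shortens by R_B/k under the reaction it provides: δ_0 − R_B·δ_{BB} = R_B/k. With 1/k = 0.000667 m/kN, R_B = δ_0 / (δ_{BB} + 1/k) = 0.85701 / (0.010207 + 0.000667) = 78.82 kN.
Moment equilibrium about A: M_A = Σ(load moments about A) − R_B·L = 1212 − 78.82×9.5 = 463.3 kN·m.

M_A = 463.3 kN·m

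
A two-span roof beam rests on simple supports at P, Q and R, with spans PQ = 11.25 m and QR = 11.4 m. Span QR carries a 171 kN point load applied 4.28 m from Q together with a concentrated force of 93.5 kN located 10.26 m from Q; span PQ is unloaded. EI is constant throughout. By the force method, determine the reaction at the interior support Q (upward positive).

Take M_Q as the redundant. Released structure: two simple spans PQ and QR with a hinge at Q.
Discontinuity in slope at Q on the released structure — sum the simple-span end rotations:
  span QR: point load 171 at a = 4.28: Pab(L + b)/(6LEI) = 1411/EI
  span QR: point load 93.5 at a = 10.26: Pab(L + b)/(6LEI) = 200.5/EI
  relative rotation θ_0 = (0 + 1611)/EI = 1611/EI
A unit hogging moment at Q produces rotation L₁/(3EI) + L₂/(3EI) = 7.55/EI.
Slope continuity at Q: θ_0 = M_Q·7.55/EI, so M_Q = 1611/7.55 = 213.4 kN·m (hogging).
Span PQ, ΣM about P with M_Q applied at Q: R_Q^{PQ}·11.25 = 0 + 213.4, so R_Q^{PQ} = 18.97 kN and R_P = 0 − 18.97 = -18.97 kN.
Span QR, ΣM about R: R_Q^{QR}·11.4 = 1324 + 213.4, so R_Q^{QR} = 134.9 kN and R_R = 264.5 − 134.9 = 129.6 kN.
R_Q = 18.97 + 134.9 = 153.8 kN.

R_Q = 153.8 kN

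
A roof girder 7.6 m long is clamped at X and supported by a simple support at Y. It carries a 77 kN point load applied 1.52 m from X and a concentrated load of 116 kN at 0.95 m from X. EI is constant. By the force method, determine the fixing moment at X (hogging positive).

Release the roller at Y. Primary structure: cantilever fixed at X.
Free-end deflection of the primary structure under the applied loading (downward +):
  point load 77 at a = 1.52: Pa²(3L − a)/(6EI) = 631/EI
  point load 116 at a = 0.95: Pa²(3L − a)/(6EI) = 381.2/EI
  δ_0 = 1012/EI
Tip deflection under a unit load at Y: L³/(3EI) = 146.3/EI.
Compatibility at Y: δ_0 − R_Y·δ_{YY} = 0, so R_Y = 1012/146.3 = 6.917 kN.
Moment equilibrium about X: M_X = Σ(load moments about X) − R_Y·L = 227.2 − 6.917×7.6 = 174.7 kN·m.

M_X = 174.7 kN·m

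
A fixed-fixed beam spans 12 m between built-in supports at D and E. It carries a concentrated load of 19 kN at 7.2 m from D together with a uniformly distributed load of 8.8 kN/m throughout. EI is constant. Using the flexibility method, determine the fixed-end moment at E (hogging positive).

M_E = 138.4 kN·m

Release both end moments; the primary structure is a simply-supported span DE with redundants M_D and M_E.
End rotations of the released simple span under the applied load (×1/EI):
  at D: point load 19 at a = 7.2: Pab(L + b)/(6LEI) = 153.2/EI
  at E: point load 19 at a = 7.2: Pab(L + a)/(6LEI) = 175.1/EI
  at D: UDL 8.8: wL³/(24EI) = 633.6/EI
  at E: UDL 8.8: wL³/(24EI) = 633.6/EI
  θ_D0 = 786.8/EI,  θ_E0 = 808.7/EI
Flexibility coefficients: a unit moment at one end gives L/(3EI) there and L/(6EI) at the far end, so f₁₁ = f₂₂ = 4/EI and f₁₂ = f₂₁ = 2/EI.
Compatibility — zero rotation at each built-in end:
  4 M_D + 2 M_E = 786.8
  2 M_D + 4 M_E = 808.7
Solving the pair gives M_D = 127.5 kN·m and M_E = 138.4 kN·m (hogging).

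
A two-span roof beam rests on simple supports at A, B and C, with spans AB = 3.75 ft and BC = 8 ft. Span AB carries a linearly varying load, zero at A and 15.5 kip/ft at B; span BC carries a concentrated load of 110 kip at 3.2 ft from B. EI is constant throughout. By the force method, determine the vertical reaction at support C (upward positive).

Take M_B as the redundant. Released structure: two simple spans AB and BC with a hinge at B.
Discontinuity in slope at B on the released structure — sum the simple-span end rotations:
  span AB: triangular load, peak 15.5: w₀L³/(45EI) = 18.16/EI
  span BC: point load 110 at a = 3.2: Pab(L + b)/(6LEI) = 450.6/EI
  relative rotation θ_0 = (18.16 + 450.6)/EI = 468.7/EI
A unit hogging moment at B produces rotation L₁/(3EI) + L₂/(3EI) = 3.917/EI.
Compatibility: M_B·(L₁+L₂)/(3EI) = θ_0, giving M_B = 119.7 kip·ft (hogging).
Span BC, ΣM about C: R_B^{BC}·8 = 528 + 119.7, so R_B^{BC} = 80.96 kip and R_C = 110 − 80.96 = 29.04 kip.

R_C = 29.04 kip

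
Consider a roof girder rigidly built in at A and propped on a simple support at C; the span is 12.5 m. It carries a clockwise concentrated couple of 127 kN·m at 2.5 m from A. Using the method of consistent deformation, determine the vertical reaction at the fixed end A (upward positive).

R_A = -5.486 kN

Remove the prop at C; the released (primary) structure is a cantilever built in at A.
Free-end deflection of the primary structure under the applied loading (downward +):
  clockwise couple 127 at a = 2.5: M₀a(2L − a)/(2EI) = 3572/EI
Flexibility coefficient — unit upward force at C: δ_{CC} = L³/(3EI) = 651/EI.
Compatibility at C: δ_0 − R_C·δ_{CC} = 0, so R_C = 3572/651 = 5.486 kN.
Vertical equilibrium: R_A = ΣP − R_C = 0 − 5.486 = -5.486 kN.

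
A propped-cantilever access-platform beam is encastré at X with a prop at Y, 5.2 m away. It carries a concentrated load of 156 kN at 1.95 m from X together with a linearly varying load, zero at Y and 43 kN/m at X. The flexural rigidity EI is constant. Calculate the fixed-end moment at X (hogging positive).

Take the reaction at Y as the redundant and release it; the primary structure is a cantilever fixed at X.
Downward deflection at the released point Y due to the loads:
  point load 156 at a = 1.95: Pa²(3L − a)/(6EI) = 1350/EI
  triangular load, peak 43 at the fixed end: w₀L⁴/(30EI) = 1048/EI
  δ_0 = 2398/EI
Tip deflection under a unit load at Y: L³/(3EI) = 46.87/EI.
Compatibility at Y: δ_0 − R_Y·δ_{YY} = 0, so R_Y = 2398/46.87 = 51.15 kN.
Moment equilibrium about X: M_X = Σ(load moments about X) − R_Y·L = 498 − 51.15×5.2 = 232 kN·m.

M_X = 232 kN·m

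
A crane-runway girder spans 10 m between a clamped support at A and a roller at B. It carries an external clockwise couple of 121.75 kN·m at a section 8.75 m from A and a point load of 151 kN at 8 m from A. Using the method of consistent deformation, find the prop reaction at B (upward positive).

Remove the prop at B; the released (primary) structure is a cantilever built in at A.
Primary-structure tip deflection at B by superposition:
  clockwise couple 121.75 at a = 8.75: M₀a(2L − a)/(2EI) = 5992/EI
  point load 151 at a = 8: Pa²(3L − a)/(6EI) = 35435/EI
  δ_0 = 41427/EI
Tip deflection under a unit load at B: L³/(3EI) = 333.3/EI.
Compatibility at B: δ_0 − R_B·δ_{BB} = 0, so R_B = 41427/333.3 = 124.3 kN.

R_B = 124.3 kN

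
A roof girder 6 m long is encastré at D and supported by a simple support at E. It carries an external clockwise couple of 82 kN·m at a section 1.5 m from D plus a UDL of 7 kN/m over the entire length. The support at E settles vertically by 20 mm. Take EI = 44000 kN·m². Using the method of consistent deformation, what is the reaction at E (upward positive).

Release the roller at E. Primary structure: cantilever fixed at D.
Downward deflection at the released point E due to the loads:
  clockwise couple 82 at a = 1.5: M₀a(2L − a)/(2EI) = 645.8/EI
  UDL 7: wL⁴/(8EI) = 1134/EI
  δ_0 = 1780/EI
Tip deflection under a unit load at E: L³/(3EI) = 72/EI.
With EI = 44000 kN·m²: δ_0 = 0.040449 m and δ_{EE} = 0.001636 m/kN.
Compatibility — the beam at E must follow the support down by 0.02 m: δ_0 − R_E·δ_{EE} = 0.02, so R_E = (0.040449 − 0.02)/0.001636 = 12.5 kN.

R_E = 12.5 kN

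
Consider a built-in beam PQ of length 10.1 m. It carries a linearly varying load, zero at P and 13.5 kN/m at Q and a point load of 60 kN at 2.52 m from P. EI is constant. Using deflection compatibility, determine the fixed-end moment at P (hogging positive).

Take the two fixed-end moments M_P, M_Q as redundants; the released structure is the simple span PQ.
End rotations of the released simple span under the applied load (×1/EI):
  at P: triangular load, peak 13.5: 7w₀L³/(360EI) = 270.5/EI
  at Q: triangular load, peak 13.5: w₀L³/(45EI) = 309.1/EI
  at P: point load 60 at a = 2.52: Pab(L + b)/(6LEI) = 334.4/EI
  at Q: point load 60 at a = 2.52: Pab(L + a)/(6LEI) = 238.7/EI
  θ_P0 = 604.8/EI,  θ_Q0 = 547.8/EI
Flexibility coefficients: a unit moment at one end gives L/(3EI) there and L/(6EI) at the far end, so f₁₁ = f₂₂ = 3.367/EI and f₁₂ = f₂₁ = 1.683/EI.
Compatibility — zero rotation at each built-in end:
  3.367 M_P + 1.683 M_Q = 604.8
  1.683 M_P + 3.367 M_Q = 547.8
Solving the pair gives M_P = 131.1 kN·m and M_Q = 97.17 kN·m (hogging).

M_P = 131.1 kN·m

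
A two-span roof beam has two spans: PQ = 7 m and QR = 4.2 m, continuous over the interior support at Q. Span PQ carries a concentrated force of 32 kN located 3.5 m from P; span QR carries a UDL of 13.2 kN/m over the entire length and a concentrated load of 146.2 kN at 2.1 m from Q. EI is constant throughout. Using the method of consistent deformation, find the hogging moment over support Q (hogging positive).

Insert a hinge at Q; M_Q is the redundant, and each span becomes simply supported.
Rotations at Q on the released spans (each span's end-slope, ×1/EI):
  span PQ: point load 32 at a = 3.5: Pab(L + a)/(6LEI) = 98/EI
  span QR: UDL 13.2: wL³/(24EI) = 40.75/EI
  span QR: point load 146.2 at a = 2.1: Pab(L + b)/(6LEI) = 161.2/EI
  relative rotation θ_0 = (98 + 201.9)/EI = 299.9/EI
A unit hogging moment at Q produces rotation L₁/(3EI) + L₂/(3EI) = 3.733/EI.
Slope continuity at Q: θ_0 = M_Q·3.733/EI, so M_Q = 299.9/3.733 = 80.34 kN·m (hogging).

M_Q = 80.34 kN·m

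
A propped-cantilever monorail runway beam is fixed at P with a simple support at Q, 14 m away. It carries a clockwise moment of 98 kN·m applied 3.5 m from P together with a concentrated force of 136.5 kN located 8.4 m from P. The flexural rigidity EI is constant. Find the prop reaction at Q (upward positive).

R_Q = 63.56 kN

Choose R_Q as the redundant. The primary structure is the cantilever fixed at P.
Primary-structure tip deflection at Q by superposition:
  clockwise couple 98 at a = 3.5: M₀a(2L − a)/(2EI) = 4202/EI
  point load 136.5 at a = 8.4: Pa²(3L − a)/(6EI) = 53936/EI
  δ_0 = 58138/EI
Tip deflection under a unit load at Q: L³/(3EI) = 914.7/EI.
Compatibility at Q: δ_0 − R_Q·δ_{QQ} = 0, so R_Q = 58138/914.7 = 63.56 kN.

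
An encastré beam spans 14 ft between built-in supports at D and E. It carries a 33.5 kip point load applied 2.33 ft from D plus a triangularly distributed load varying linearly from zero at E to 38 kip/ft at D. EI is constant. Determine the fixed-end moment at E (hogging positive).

Take the two fixed-end moments M_D, M_E as redundants; the released structure is the simple span DE.
Simple-span end rotations at D and E under the given loads:
  at D: point load 33.5 at a = 2.33: Pab(L + b)/(6LEI) = 278.4/EI
  at E: point load 33.5 at a = 2.33: Pab(L + a)/(6LEI) = 177.1/EI
  at D: triangular load, peak 38: w₀L³/(45EI) = 2317/EI
  at E: triangular load, peak 38: 7w₀L³/(360EI) = 2028/EI
  θ_D0 = 2596/EI,  θ_E0 = 2205/EI
Flexibility coefficients: a unit moment at one end gives L/(3EI) there and L/(6EI) at the far end, so f₁₁ = f₂₂ = 4.667/EI and f₁₂ = f₂₁ = 2.333/EI.
Compatibility — zero rotation at each built-in end:
  4.667 M_D + 2.333 M_E = 2596
  2.333 M_D + 4.667 M_E = 2205
Solving the pair gives M_D = 426.6 kip·ft and M_E = 259.1 kip·ft (hogging).

M_E = 259.1 kip·ft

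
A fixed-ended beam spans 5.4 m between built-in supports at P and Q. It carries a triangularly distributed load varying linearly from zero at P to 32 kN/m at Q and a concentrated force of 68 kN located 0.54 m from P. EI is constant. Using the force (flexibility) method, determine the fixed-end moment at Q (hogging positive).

Release both end moments; the primary structure is a simply-supported span PQ with redundants M_P and M_Q.
On the primary (simply-supported) span, the end slopes from the loading are:
  at P: triangular load, peak 32: 7w₀L³/(360EI) = 97.98/EI
  at Q: triangular load, peak 32: w₀L³/(45EI) = 112/EI
  at P: point load 68 at a = 0.54: Pab(L + b)/(6LEI) = 56.51/EI
  at Q: point load 68 at a = 0.54: Pab(L + a)/(6LEI) = 32.72/EI
  θ_P0 = 154.5/EI,  θ_Q0 = 144.7/EI
Flexibility coefficients: a unit moment at one end gives L/(3EI) there and L/(6EI) at the far end, so f₁₁ = f₂₂ = 1.8/EI and f₁₂ = f₂₁ = 0.9/EI.
Compatibility — zero rotation at each built-in end:
  1.8 M_P + 0.9 M_Q = 154.5
  0.9 M_P + 1.8 M_Q = 144.7
Solving the pair gives M_P = 60.85 kN·m and M_Q = 49.96 kN·m (hogging).

M_Q = 49.96 kN·m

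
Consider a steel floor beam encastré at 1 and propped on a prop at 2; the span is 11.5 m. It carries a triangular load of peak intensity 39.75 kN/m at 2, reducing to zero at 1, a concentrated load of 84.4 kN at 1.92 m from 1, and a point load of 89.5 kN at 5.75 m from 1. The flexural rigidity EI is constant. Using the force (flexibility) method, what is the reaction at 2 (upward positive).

Remove the prop at 2; the released (primary) structure is a cantilever built in at 1.
Deflection at 2 on the released cantilever, summing each load's contribution:
  triangular load, peak 39.75 at the free end: 11w₀L⁴/(120EI) = 63729/EI
  point load 84.4 at a = 1.92: Pa²(3L − a)/(6EI) = 1689/EI
  point load 89.5 at a = 5.75: Pa²(3L − a)/(6EI) = 14179/EI
  δ_0 = 79598/EI
Tip deflection under a unit load at 2: L³/(3EI) = 507/EI.
The prop prevents deflection at 2: R_2 = δ_0/δ_{22} = 79598/507 = 157 kN.

R_2 = 157 kN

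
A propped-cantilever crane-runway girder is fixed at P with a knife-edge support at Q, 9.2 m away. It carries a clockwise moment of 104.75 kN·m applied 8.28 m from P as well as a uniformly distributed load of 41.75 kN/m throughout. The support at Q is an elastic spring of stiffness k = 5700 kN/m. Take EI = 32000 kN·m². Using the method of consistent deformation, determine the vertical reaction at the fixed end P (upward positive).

R_P = 226.6 kN

Release the roller at Q. Primary structure: cantilever fixed at P.
Free-end deflection of the primary structure under the applied loading (downward +):
  clockwise couple 104.75 at a = 8.28: M₀a(2L − a)/(2EI) = 4389/EI
  UDL 41.75: wL⁴/(8EI) = 37387/EI
  δ_0 = 41775/EI
Tip deflection under a unit load at Q: L³/(3EI) = 259.6/EI.
With EI = 32000 kN·m²: δ_0 = 1.3055 m and δ_{QQ} = 0.008111 m/kN.
Compatibility — the spring shortens by R_Q/k under the reaction it provides: δ_0 − R_Q·δ_{QQ} = R_Q/k. With 1/k = 0.000175 m/kN, R_Q = δ_0 / (δ_{QQ} + 1/k) = 1.3055 / (0.008111 + 0.000175) = 157.5 kN.
Vertical equilibrium: R_P = ΣP − R_Q = 384.1 − 157.5 = 226.6 kN.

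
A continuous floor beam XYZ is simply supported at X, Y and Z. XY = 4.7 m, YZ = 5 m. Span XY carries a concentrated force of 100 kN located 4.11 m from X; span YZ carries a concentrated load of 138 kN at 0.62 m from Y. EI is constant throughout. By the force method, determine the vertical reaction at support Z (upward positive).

Release continuity at Y by inserting a hinge; the redundant is the internal moment M_Y. The primary structure is two simply-supported spans XY and YZ.
End slopes at the hinge Y, treating each span as simply supported:
  span XY: point load 100 at a = 4.11: Pab(L + a)/(6LEI) = 75.76/EI
  span YZ: point load 138 at a = 0.62: Pab(L + b)/(6LEI) = 117.2/EI
  relative rotation θ_0 = (75.76 + 117.2)/EI = 192.9/EI
A unit hogging moment at Y produces rotation L₁/(3EI) + L₂/(3EI) = 3.233/EI.
Compatibility: M_Y·(L₁+L₂)/(3EI) = θ_0, giving M_Y = 59.67 kN·m (hogging).
Span YZ, ΣM about Z: R_Y^{YZ}·5 = 604.4 + 59.67, so R_Y^{YZ} = 132.8 kN and R_Z = 138 − 132.8 = 5.178 kN.

R_Z = 5.178 kN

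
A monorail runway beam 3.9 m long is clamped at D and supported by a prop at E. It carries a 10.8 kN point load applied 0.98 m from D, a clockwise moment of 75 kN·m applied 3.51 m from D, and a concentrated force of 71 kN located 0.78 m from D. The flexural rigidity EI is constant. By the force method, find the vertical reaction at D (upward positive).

R_D = 48.33 kN

Remove the prop at E; the released (primary) structure is a cantilever built in at D.
Primary-structure tip deflection at E by superposition:
  point load 10.8 at a = 0.98: Pa²(3L − a)/(6EI) = 18.53/EI
  clockwise couple 75 at a = 3.51: M₀a(2L − a)/(2EI) = 564.7/EI
  point load 71 at a = 0.78: Pa²(3L − a)/(6EI) = 78.62/EI
  δ_0 = 661.8/EI
Flexibility coefficient — unit upward force at E: δ_{EE} = L³/(3EI) = 19.77/EI.
Compatibility at E: δ_0 − R_E·δ_{EE} = 0, so R_E = 661.8/19.77 = 33.47 kN.
Vertical equilibrium: R_D = ΣP − R_E = 81.8 − 33.47 = 48.33 kN.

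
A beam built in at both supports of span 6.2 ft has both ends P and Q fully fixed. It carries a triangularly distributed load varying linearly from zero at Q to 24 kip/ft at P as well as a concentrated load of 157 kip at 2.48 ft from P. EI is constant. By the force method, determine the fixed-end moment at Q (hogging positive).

M_Q = 124.2 kip·ft

Take the two fixed-end moments M_P, M_Q as redundants; the released structure is the simple span PQ.
On the primary (simply-supported) span, the end slopes from the loading are:
  at P: triangular load, peak 24: w₀L³/(45EI) = 127.1/EI
  at Q: triangular load, peak 24: 7w₀L³/(360EI) = 111.2/EI
  at P: point load 157 at a = 2.48: Pab(L + b)/(6LEI) = 386.2/EI
  at Q: point load 157 at a = 2.48: Pab(L + a)/(6LEI) = 338/EI
  θ_P0 = 513.4/EI,  θ_Q0 = 449.2/EI
Flexibility coefficients: a unit moment at one end gives L/(3EI) there and L/(6EI) at the far end, so f₁₁ = f₂₂ = 2.067/EI and f₁₂ = f₂₁ = 1.033/EI.
Compatibility — zero rotation at each built-in end:
  2.067 M_P + 1.033 M_Q = 513.4
  1.033 M_P + 2.067 M_Q = 449.2
Solving the pair gives M_P = 186.3 kip·ft and M_Q = 124.2 kip·ft (hogging).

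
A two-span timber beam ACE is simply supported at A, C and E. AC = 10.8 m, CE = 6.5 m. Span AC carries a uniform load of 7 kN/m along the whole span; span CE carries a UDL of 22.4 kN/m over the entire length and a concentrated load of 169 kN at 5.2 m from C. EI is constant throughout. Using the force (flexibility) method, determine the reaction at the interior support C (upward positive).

Release continuity at C by inserting a hinge; the redundant is the internal moment M_C. The primary structure is two simply-supported spans AC and CE.
End slopes at the hinge C, treating each span as simply supported:
  span AC: UDL 7: wL³/(24EI) = 367.4/EI
  span CE: UDL 22.4: wL³/(24EI) = 256.3/EI
  span CE: point load 169 at a = 5.2: Pab(L + b)/(6LEI) = 228.5/EI
  relative rotation θ_0 = (367.4 + 484.8)/EI = 852.2/EI
A unit hogging moment at C produces rotation L₁/(3EI) + L₂/(3EI) = 5.767/EI.
Compatibility: M_C·(L₁+L₂)/(3EI) = θ_0, giving M_C = 147.8 kN·m (hogging).
Span AC, ΣM about A with M_C applied at C: R_C^{AC}·10.8 = 408.2 + 147.8, so R_C^{AC} = 51.48 kN and R_A = 75.6 − 51.48 = 24.12 kN.
Span CE, ΣM about E: R_C^{CE}·6.5 = 692.9 + 147.8, so R_C^{CE} = 129.3 kN and R_E = 314.6 − 129.3 = 185.3 kN.
R_C = 51.48 + 129.3 = 180.8 kN.

R_C = 180.8 kN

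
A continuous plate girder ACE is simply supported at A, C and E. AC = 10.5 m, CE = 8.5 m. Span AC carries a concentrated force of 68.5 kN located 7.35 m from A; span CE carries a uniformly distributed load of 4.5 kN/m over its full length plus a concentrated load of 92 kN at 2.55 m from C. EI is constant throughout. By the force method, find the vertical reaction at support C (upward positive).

Take M_C as the redundant. Released structure: two simple spans AC and CE with a hinge at C.
End slopes at the hinge C, treating each span as simply supported:
  span AC: point load 68.5 at a = 7.35: Pab(L + a)/(6LEI) = 449.4/EI
  span CE: UDL 4.5: wL³/(24EI) = 115.1/EI
  span CE: point load 92 at a = 2.55: Pab(L + b)/(6LEI) = 395.5/EI
  relative rotation θ_0 = (449.4 + 510.6)/EI = 960/EI
A unit hogging moment at C produces rotation L₁/(3EI) + L₂/(3EI) = 6.333/EI.
Compatibility: M_C·(L₁+L₂)/(3EI) = θ_0, giving M_C = 151.6 kN·m (hogging).
Span AC, ΣM about A with M_C applied at C: R_C^{AC}·10.5 = 503.5 + 151.6, so R_C^{AC} = 62.39 kN and R_A = 68.5 − 62.39 = 6.114 kN.
Span CE, ΣM about E: R_C^{CE}·8.5 = 710 + 151.6, so R_C^{CE} = 101.4 kN and R_E = 130.2 − 101.4 = 28.89 kN.
R_C = 62.39 + 101.4 = 163.7 kN.

R_C = 163.7 kN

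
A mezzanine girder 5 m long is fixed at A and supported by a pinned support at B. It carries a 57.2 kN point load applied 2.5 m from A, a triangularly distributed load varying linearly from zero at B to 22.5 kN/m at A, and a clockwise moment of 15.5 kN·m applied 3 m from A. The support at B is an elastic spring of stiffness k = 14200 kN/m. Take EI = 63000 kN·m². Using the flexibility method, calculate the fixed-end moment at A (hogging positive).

Take the reaction at B as the redundant and release it; the primary structure is a cantilever fixed at A.
Deflection at B on the released cantilever, summing each load's contribution:
  point load 57.2 at a = 2.5: Pa²(3L − a)/(6EI) = 744.8/EI
  triangular load, peak 22.5 at the fixed end: w₀L⁴/(30EI) = 468.8/EI
  clockwise couple 15.5 at a = 3: M₀a(2L − a)/(2EI) = 162.8/EI
  δ_0 = 1376/EI
Flexibility coefficient — unit upward force at B: δ_{BB} = L³/(3EI) = 41.67/EI.
With EI = 63000 kN·m²: δ_0 = 0.021846 m and δ_{BB} = 0.000661 m/kN.
Compatibility — the spring shortens by R_B/k under the reaction it provides: δ_0 − R_B·δ_{BB} = R_B/k. With 1/k = 0.00007 m/kN, R_B = δ_0 / (δ_{BB} + 1/k) = 0.021846 / (0.000661 + 0.00007) = 29.85 kN.
Moment equilibrium about A: M_A = Σ(load moments about A) − R_B·L = 252.2 − 29.85×5 = 103 kN·m.

M_A = 103 kN·m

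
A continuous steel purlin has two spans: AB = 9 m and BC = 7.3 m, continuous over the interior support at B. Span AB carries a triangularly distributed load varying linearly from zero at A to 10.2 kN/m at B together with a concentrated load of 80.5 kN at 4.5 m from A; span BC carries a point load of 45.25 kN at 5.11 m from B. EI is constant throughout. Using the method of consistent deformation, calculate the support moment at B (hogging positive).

M_B = 125.6 kN·m

Take M_B as the redundant. Released structure: two simple spans AB and BC with a hinge at B.
Rotations at B on the released spans (each span's end-slope, ×1/EI):
  span AB: triangular load, peak 10.2: w₀L³/(45EI) = 165.2/EI
  span AB: point load 80.5 at a = 4.5: Pab(L + a)/(6LEI) = 407.5/EI
  span BC: point load 45.25 at a = 5.11: Pab(L + b)/(6LEI) = 109.7/EI
  relative rotation θ_0 = (572.8 + 109.7)/EI = 682.5/EI
A unit hogging moment at B produces rotation L₁/(3EI) + L₂/(3EI) = 5.433/EI.
Compatibility: M_B·(L₁+L₂)/(3EI) = θ_0, giving M_B = 125.6 kN·m (hogging).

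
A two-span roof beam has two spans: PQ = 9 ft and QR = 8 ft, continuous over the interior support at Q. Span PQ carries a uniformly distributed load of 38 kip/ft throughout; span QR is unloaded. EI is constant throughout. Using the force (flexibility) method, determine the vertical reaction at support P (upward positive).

Insert a hinge at Q; M_Q is the redundant, and each span becomes simply supported.
Discontinuity in slope at Q on the released structure — sum the simple-span end rotations:
  span PQ: UDL 38: wL³/(24EI) = 1154/EI
  relative rotation θ_0 = (1154 + 0)/EI = 1154/EI
A unit hogging moment at Q produces rotation L₁/(3EI) + L₂/(3EI) = 5.667/EI.
Compatibility: M_Q·(L₁+L₂)/(3EI) = θ_0, giving M_Q = 203.7 kip·ft (hogging).
Span PQ, ΣM about P with M_Q applied at Q: R_Q^{PQ}·9 = 1539 + 203.7, so R_Q^{PQ} = 193.6 kip and R_P = 342 − 193.6 = 148.4 kip.

R_P = 148.4 kip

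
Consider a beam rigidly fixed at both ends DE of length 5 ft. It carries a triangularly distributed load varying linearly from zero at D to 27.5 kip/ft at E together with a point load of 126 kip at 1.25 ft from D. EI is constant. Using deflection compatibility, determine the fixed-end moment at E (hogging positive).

M_E = 63.91 kip·ft

Take the two fixed-end moments M_D, M_E as redundants; the released structure is the simple span DE.
On the primary (simply-supported) span, the end slopes from the loading are:
  at D: triangular load, peak 27.5: 7w₀L³/(360EI) = 66.84/EI
  at E: triangular load, peak 27.5: w₀L³/(45EI) = 76.39/EI
  at D: point load 126 at a = 1.25: Pab(L + b)/(6LEI) = 172.3/EI
  at E: point load 126 at a = 1.25: Pab(L + a)/(6LEI) = 123/EI
  θ_D0 = 239.1/EI,  θ_E0 = 199.4/EI
Flexibility coefficients: a unit moment at one end gives L/(3EI) there and L/(6EI) at the far end, so f₁₁ = f₂₂ = 1.667/EI and f₁₂ = f₂₁ = 0.8333/EI.
Compatibility — zero rotation at each built-in end:
  1.667 M_D + 0.8333 M_E = 239.1
  0.8333 M_D + 1.667 M_E = 199.4
Solving the pair gives M_D = 111.5 kip·ft and M_E = 63.91 kip·ft (hogging).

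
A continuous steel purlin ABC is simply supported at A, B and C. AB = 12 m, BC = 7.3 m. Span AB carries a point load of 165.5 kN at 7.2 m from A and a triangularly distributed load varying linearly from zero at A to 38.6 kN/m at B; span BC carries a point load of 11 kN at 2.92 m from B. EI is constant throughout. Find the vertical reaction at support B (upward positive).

R_B = 364.6 kN

Release continuity at B by inserting a hinge; the redundant is the internal moment M_B. The primary structure is two simply-supported spans AB and BC.
Rotations at B on the released spans (each span's end-slope, ×1/EI):
  span AB: point load 165.5 at a = 7.2: Pab(L + a)/(6LEI) = 1525/EI
  span AB: triangular load, peak 38.6: w₀L³/(45EI) = 1482/EI
  span BC: point load 11 at a = 2.92: Pab(L + b)/(6LEI) = 37.52/EI
  relative rotation θ_0 = (3007 + 37.52)/EI = 3045/EI
A unit hogging moment at B produces rotation L₁/(3EI) + L₂/(3EI) = 6.433/EI.
Compatibility: M_B·(L₁+L₂)/(3EI) = θ_0, giving M_B = 473.3 kN·m (hogging).
Span AB, ΣM about A with M_B applied at B: R_B^{AB}·12 = 3044 + 473.3, so R_B^{AB} = 293.1 kN and R_A = 397.1 − 293.1 = 104 kN.
Span BC, ΣM about C: R_B^{BC}·7.3 = 48.18 + 473.3, so R_B^{BC} = 71.44 kN and R_C = 11 − 71.44 = -60.44 kN.
R_B = 293.1 + 71.44 = 364.6 kN.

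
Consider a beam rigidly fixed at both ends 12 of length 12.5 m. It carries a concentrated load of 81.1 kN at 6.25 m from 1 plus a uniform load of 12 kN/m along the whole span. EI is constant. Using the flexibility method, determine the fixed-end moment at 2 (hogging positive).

M_2 = 283 kN·m

Take the two fixed-end moments M_1, M_2 as redundants; the released structure is the simple span 12.
End rotations of the released simple span under the applied load (×1/EI):
  at 1: point load 81.1 at a = 6.25: Pab(L + b)/(6LEI) = 792/EI
  at 2: point load 81.1 at a = 6.25: Pab(L + a)/(6LEI) = 792/EI
  at 1: UDL 12: wL³/(24EI) = 976.6/EI
  at 2: UDL 12: wL³/(24EI) = 976.6/EI
  θ_10 = 1769/EI,  θ_20 = 1769/EI
Flexibility coefficients: a unit moment at one end gives L/(3EI) there and L/(6EI) at the far end, so f₁₁ = f₂₂ = 4.167/EI and f₁₂ = f₂₁ = 2.083/EI.
Compatibility — zero rotation at each built-in end:
  4.167 M_1 + 2.083 M_2 = 1769
  2.083 M_1 + 4.167 M_2 = 1769
Solving the pair gives M_1 = 283 kN·m and M_2 = 283 kN·m (hogging).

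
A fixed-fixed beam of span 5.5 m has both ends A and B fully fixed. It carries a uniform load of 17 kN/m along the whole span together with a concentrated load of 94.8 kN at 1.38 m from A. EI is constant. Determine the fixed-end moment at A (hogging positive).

M_A = 116.3 kN·m

Release both end moments; the primary structure is a simply-supported span AB with redundants M_A and M_B.
End rotations of the released simple span under the applied load (×1/EI):
  at A: UDL 17: wL³/(24EI) = 117.8/EI
  at B: UDL 17: wL³/(24EI) = 117.8/EI
  at A: point load 94.8 at a = 1.38: Pab(L + b)/(6LEI) = 157.1/EI
  at B: point load 94.8 at a = 1.38: Pab(L + a)/(6LEI) = 112.4/EI
  θ_A0 = 275/EI,  θ_B0 = 230.2/EI
Flexibility coefficients: a unit moment at one end gives L/(3EI) there and L/(6EI) at the far end, so f₁₁ = f₂₂ = 1.833/EI and f₁₂ = f₂₁ = 0.9167/EI.
Compatibility — zero rotation at each built-in end:
  1.833 M_A + 0.9167 M_B = 275
  0.9167 M_A + 1.833 M_B = 230.2
Solving the pair gives M_A = 116.3 kN·m and M_B = 67.44 kN·m (hogging).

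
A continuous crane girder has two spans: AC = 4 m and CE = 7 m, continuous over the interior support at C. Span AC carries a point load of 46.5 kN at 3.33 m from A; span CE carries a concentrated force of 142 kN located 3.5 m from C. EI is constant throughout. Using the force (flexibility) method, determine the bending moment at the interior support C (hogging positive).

Insert a hinge at C; M_C is the redundant, and each span becomes simply supported.
Discontinuity in slope at C on the released structure — sum the simple-span end rotations:
  span AC: point load 46.5 at a = 3.33: Pab(L + a)/(6LEI) = 31.69/EI
  span CE: point load 142 at a = 3.5: Pab(L + b)/(6LEI) = 434.9/EI
  relative rotation θ_0 = (31.69 + 434.9)/EI = 466.6/EI
A unit hogging moment at C produces rotation L₁/(3EI) + L₂/(3EI) = 3.667/EI.
Compatibility: M_C·(L₁+L₂)/(3EI) = θ_0, giving M_C = 127.2 kN·m (hogging).

M_C = 127.2 kN·m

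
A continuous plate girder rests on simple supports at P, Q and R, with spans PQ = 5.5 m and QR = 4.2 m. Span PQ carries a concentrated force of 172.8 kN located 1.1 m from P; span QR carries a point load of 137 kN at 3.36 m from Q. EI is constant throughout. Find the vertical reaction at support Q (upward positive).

R_Q = 93.73 kN

Take M_Q as the redundant. Released structure: two simple spans PQ and QR with a hinge at Q.
Discontinuity in slope at Q on the released structure — sum the simple-span end rotations:
  span PQ: point load 172.8 at a = 1.1: Pab(L + a)/(6LEI) = 167.3/EI
  span QR: point load 137 at a = 3.36: Pab(L + b)/(6LEI) = 77.33/EI
  relative rotation θ_0 = (167.3 + 77.33)/EI = 244.6/EI
A unit hogging moment at Q produces rotation L₁/(3EI) + L₂/(3EI) = 3.233/EI.
Slope continuity at Q: θ_0 = M_Q·3.233/EI, so M_Q = 244.6/3.233 = 75.65 kN·m (hogging).
Span PQ, ΣM about P with M_Q applied at Q: R_Q^{PQ}·5.5 = 190.1 + 75.65, so R_Q^{PQ} = 48.31 kN and R_P = 172.8 − 48.31 = 124.5 kN.
Span QR, ΣM about R: R_Q^{QR}·4.2 = 115.1 + 75.65, so R_Q^{QR} = 45.41 kN and R_R = 137 − 45.41 = 91.59 kN.
R_Q = 48.31 + 45.41 = 93.73 kN.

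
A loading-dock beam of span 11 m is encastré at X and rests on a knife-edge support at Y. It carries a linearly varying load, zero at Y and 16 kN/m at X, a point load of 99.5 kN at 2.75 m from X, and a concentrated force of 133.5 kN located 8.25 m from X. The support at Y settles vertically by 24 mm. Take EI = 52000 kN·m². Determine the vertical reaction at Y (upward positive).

Take the reaction at Y as the redundant and release it; the primary structure is a cantilever fixed at X.
Primary-structure tip deflection at Y by superposition:
  triangular load, peak 16 at the fixed end: w₀L⁴/(30EI) = 7809/EI
  point load 99.5 at a = 2.75: Pa²(3L − a)/(6EI) = 3794/EI
  point load 133.5 at a = 8.25: Pa²(3L − a)/(6EI) = 37481/EI
  δ_0 = 49083/EI
Tip deflection under a unit load at Y: L³/(3EI) = 443.7/EI.
With EI = 52000 kN·m²: δ_0 = 0.94391 m and δ_{YY} = 0.008532 m/kN.
Compatibility — the beam at Y must follow the support down by 0.024 m: δ_0 − R_Y·δ_{YY} = 0.024, so R_Y = (0.94391 − 0.024)/0.008532 = 107.8 kN.

R_Y = 107.8 kN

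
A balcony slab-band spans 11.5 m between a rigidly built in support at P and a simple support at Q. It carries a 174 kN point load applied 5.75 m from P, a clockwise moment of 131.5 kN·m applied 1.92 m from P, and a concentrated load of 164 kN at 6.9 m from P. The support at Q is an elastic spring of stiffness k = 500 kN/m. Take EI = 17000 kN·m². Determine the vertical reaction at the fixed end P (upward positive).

R_P = 215.7 kN

Take the reaction at Q as the redundant and release it; the primary structure is a cantilever fixed at P.
Deflection at Q on the released cantilever, summing each load's contribution:
  point load 174 at a = 5.75: Pa²(3L − a)/(6EI) = 27566/EI
  clockwise couple 131.5 at a = 1.92: M₀a(2L − a)/(2EI) = 2661/EI
  point load 164 at a = 6.9: Pa²(3L − a)/(6EI) = 35917/EI
  δ_0 = 66144/EI
Flexibility coefficient — unit upward force at Q: δ_{QQ} = L³/(3EI) = 507/EI.
With EI = 17000 kN·m²: δ_0 = 3.8908 m and δ_{QQ} = 0.029821 m/kN.
Compatibility — the spring shortens by R_Q/k under the reaction it provides: δ_0 − R_Q·δ_{QQ} = R_Q/k. With 1/k = 0.002 m/kN, R_Q = δ_0 / (δ_{QQ} + 1/k) = 3.8908 / (0.029821 + 0.002) = 122.3 kN.
Vertical equilibrium: R_P = ΣP − R_Q = 338 − 122.3 = 215.7 kN.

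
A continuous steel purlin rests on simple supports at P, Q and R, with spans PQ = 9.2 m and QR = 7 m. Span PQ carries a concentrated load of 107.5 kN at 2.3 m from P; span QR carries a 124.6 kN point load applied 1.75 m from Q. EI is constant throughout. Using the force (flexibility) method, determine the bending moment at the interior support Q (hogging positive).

Insert a hinge at Q; M_Q is the redundant, and each span becomes simply supported.
Discontinuity in slope at Q on the released structure — sum the simple-span end rotations:
  span PQ: point load 107.5 at a = 2.3: Pab(L + a)/(6LEI) = 355.4/EI
  span QR: point load 124.6 at a = 1.75: Pab(L + b)/(6LEI) = 333.9/EI
  relative rotation θ_0 = (355.4 + 333.9)/EI = 689.3/EI
A unit hogging moment at Q produces rotation L₁/(3EI) + L₂/(3EI) = 5.4/EI.
Slope continuity at Q: θ_0 = M_Q·5.4/EI, so M_Q = 689.3/5.4 = 127.7 kN·m (hogging).

M_Q = 127.7 kN·m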